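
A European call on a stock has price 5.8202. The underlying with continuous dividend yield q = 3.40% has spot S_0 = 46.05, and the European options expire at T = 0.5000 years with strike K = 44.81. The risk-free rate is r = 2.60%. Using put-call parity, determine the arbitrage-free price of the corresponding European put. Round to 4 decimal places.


Put-call parity: C - P = S_0 * exp(-qT) - K * exp(-rT).
S_0 * exp(-qT) = 46.0500 * 0.98314368 = 45.27376668
K * exp(-rT) = 44.8100 * 0.98708414 = 44.23124009
P = C - S*exp(-qT) + K*exp(-rT)
P = 5.8202 - 45.27376668 + 44.23124009 = 4.7777

Answer: Put price = 4.7777


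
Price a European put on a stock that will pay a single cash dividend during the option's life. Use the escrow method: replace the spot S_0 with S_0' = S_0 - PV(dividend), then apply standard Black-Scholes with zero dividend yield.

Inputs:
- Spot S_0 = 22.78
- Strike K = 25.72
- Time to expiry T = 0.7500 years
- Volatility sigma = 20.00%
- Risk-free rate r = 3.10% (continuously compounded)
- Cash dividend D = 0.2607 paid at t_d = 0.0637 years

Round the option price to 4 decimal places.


Answer: Price = 3.2663

Derivation:
PV(D) = D * exp(-r * t_d) = 0.2607 * 0.99802725 = 0.26018570
S_0' = S_0 - PV(D) = 22.7800 - 0.26018570 = 22.51981430
d1 = (ln(S_0'/K) + (r + sigma^2/2)*T) / (sigma*sqrt(T)) = -0.54630812
d2 = d1 - sigma*sqrt(T) = -0.71951320
exp(-rT) = 0.97701820
N(-d1) = 0.70757292; N(-d2) = 0.76408761
P = K * exp(-rT) * N(-d2) - S_0' * N(-d1) = 25.7200 * 0.97701820 * 0.76408761 - 22.51981430 * 0.70757292 = 3.2663


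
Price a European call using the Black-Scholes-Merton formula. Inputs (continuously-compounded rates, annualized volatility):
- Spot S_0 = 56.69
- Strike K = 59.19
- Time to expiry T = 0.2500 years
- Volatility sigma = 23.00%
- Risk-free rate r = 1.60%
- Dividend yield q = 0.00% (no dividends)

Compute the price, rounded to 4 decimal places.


d1 = (ln(S/K) + (r - q + 0.5*sigma^2) * T) / (sigma * sqrt(T)) = -0.28297635
d2 = d1 - sigma * sqrt(T) = -0.39797635
exp(-rT) = 0.99600799; exp(-qT) = 1.00000000
C = S_0 * exp(-qT) * N(d1) - K * exp(-rT) * N(d2)
N(d1) = 0.38859748; N(d2) = 0.34532381
C = 56.6900 * 1.00000000 * 0.38859748 - 59.1900 * 0.99600799 * 0.34532381 = 1.6715

Answer: Price = 1.6715


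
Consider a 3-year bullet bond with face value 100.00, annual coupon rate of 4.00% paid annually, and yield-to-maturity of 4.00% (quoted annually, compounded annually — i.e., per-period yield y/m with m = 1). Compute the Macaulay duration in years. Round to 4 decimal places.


Coupon per period c = face * coupon_rate / m = 4.000000
Periods per year m = 1; per-period yield y/m = 0.040000
Number of cashflows N = 3
Cashflows (t years, CF_t, discount factor 1/(1+y/m)^(m*t), PV):
  t = 1.0000: CF_t = 4.000000, DF = 0.961538, PV = 3.846154
  t = 2.0000: CF_t = 4.000000, DF = 0.924556, PV = 3.698225
  t = 3.0000: CF_t = 104.000000, DF = 0.888996, PV = 92.455621
Price P = sum_t PV_t = 100.000000
Macaulay numerator sum_t t * PV_t:
  t * PV_t at t = 1.0000: 3.846154
  t * PV_t at t = 2.0000: 7.396450
  t * PV_t at t = 3.0000: 277.366864
Macaulay duration D = (sum_t t * PV_t) / P = 288.609467 / 100.000000 = 2.886095

Answer: Macaulay duration = 2.8861 years


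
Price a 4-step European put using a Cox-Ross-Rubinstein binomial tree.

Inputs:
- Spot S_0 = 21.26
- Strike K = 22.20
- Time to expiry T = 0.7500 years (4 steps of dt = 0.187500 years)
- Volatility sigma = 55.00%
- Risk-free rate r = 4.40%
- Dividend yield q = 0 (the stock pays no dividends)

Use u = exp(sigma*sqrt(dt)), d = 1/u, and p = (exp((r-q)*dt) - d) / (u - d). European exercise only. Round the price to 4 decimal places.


dt = T/N = 0.187500
u = exp(sigma*sqrt(dt)) = 1.268908; d = 1/u = 0.788079
p = (exp((r-q)*dt) - d) / (u - d) = 0.457969
Discount per step: exp(-r*dt) = 0.991784
Stock lattice S(k, i) with i counting down-moves:
  k=0: S(0,0) = 21.2600
  k=1: S(1,0) = 26.9770; S(1,1) = 16.7546
  k=2: S(2,0) = 34.2313; S(2,1) = 21.2600; S(2,2) = 13.2039
  k=3: S(3,0) = 43.4364; S(3,1) = 26.9770; S(3,2) = 16.7546; S(3,3) = 10.4057
  k=4: S(4,0) = 55.1168; S(4,1) = 34.2313; S(4,2) = 21.2600; S(4,3) = 13.2039; S(4,4) = 8.2005
Terminal payoffs V(N, i) = max(K - S_T, 0):
  V(4,0) = 0.000000; V(4,1) = 0.000000; V(4,2) = 0.940000; V(4,3) = 8.996085; V(4,4) = 13.999465
Backward induction: V(k, i) = exp(-r*dt) * [p * V(k+1, i) + (1-p) * V(k+1, i+1)].
  V(3,0) = exp(-r*dt) * [p*0.000000 + (1-p)*0.000000] = 0.000000
  V(3,1) = exp(-r*dt) * [p*0.000000 + (1-p)*0.940000] = 0.505323
  V(3,2) = exp(-r*dt) * [p*0.940000 + (1-p)*8.996085] = 5.263045
  V(3,3) = exp(-r*dt) * [p*8.996085 + (1-p)*13.999465] = 11.611876
  V(2,0) = exp(-r*dt) * [p*0.000000 + (1-p)*0.505323] = 0.271650
  V(2,1) = exp(-r*dt) * [p*0.505323 + (1-p)*5.263045] = 3.058814
  V(2,2) = exp(-r*dt) * [p*5.263045 + (1-p)*11.611876] = 8.632790
  V(1,0) = exp(-r*dt) * [p*0.271650 + (1-p)*3.058814] = 1.767734
  V(1,1) = exp(-r*dt) * [p*3.058814 + (1-p)*8.632790] = 6.030125
  V(0,0) = exp(-r*dt) * [p*1.767734 + (1-p)*6.030125] = 4.044575

Answer: Price = V(0,0) = 4.0446


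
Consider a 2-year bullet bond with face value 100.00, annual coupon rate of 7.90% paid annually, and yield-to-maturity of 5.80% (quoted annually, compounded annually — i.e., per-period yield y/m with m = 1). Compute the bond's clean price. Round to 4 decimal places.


Answer: Price = 103.8609

Derivation:
Coupon per period c = face * coupon_rate / m = 7.900000
Periods per year m = 1; per-period yield y/m = 0.058000
Number of cashflows N = 2
Cashflows (t years, CF_t, discount factor 1/(1+y/m)^(m*t), PV):
  t = 1.0000: CF_t = 7.900000, DF = 0.945180, PV = 7.466919
  t = 2.0000: CF_t = 107.900000, DF = 0.893364, PV = 96.394024
Price P = sum_t PV_t = 103.860942


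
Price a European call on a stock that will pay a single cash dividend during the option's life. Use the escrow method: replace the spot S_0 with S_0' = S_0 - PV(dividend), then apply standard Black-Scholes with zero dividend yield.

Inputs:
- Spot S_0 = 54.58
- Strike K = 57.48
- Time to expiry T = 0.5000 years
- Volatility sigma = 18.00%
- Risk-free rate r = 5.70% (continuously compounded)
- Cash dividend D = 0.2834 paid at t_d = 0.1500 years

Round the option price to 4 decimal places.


Answer: Price = 2.0814

Derivation:
PV(D) = D * exp(-r * t_d) = 0.2834 * 0.99148645 = 0.28098726
S_0' = S_0 - PV(D) = 54.5800 - 0.28098726 = 54.29901274
d1 = (ln(S_0'/K) + (r + sigma^2/2)*T) / (sigma*sqrt(T)) = -0.15973555
d2 = d1 - sigma*sqrt(T) = -0.28701477
exp(-rT) = 0.97190229
N(d1) = 0.43654470; N(d2) = 0.38705051
C = S_0' * N(d1) - K * exp(-rT) * N(d2) = 54.29901274 * 0.43654470 - 57.4800 * 0.97190229 * 0.38705051 = 2.0814


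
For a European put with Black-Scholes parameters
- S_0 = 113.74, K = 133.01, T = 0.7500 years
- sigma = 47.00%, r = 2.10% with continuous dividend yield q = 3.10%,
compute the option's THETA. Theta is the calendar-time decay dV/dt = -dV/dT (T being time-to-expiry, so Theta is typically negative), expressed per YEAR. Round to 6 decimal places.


d1 = -0.1994233463; d2 = -0.6064552861
phi(d1) = 0.3910877308; exp(-qT) = 0.9770181987; exp(-rT) = 0.9843733826
Theta = -S*exp(-qT)*phi(d1)*sigma/(2*sqrt(T)) + r*K*exp(-rT)*N(-d2) - q*S*exp(-qT)*N(-d1)
N(-d1) = 0.5790342002; N(-d2) = 0.7278937672; sqrt(T) = 0.8660254038
Term 1 = -113.7400 * 0.9770181987 * 0.3910877308 * 0.4700 / (2 * 0.8660254038) = -11.7930814832
Term 2 = 0.0210 * 133.0100 * 0.9843733826 * 0.7278937672 = 2.0013887337
Term 3 = -0.0310 * 113.7400 * 0.9770181987 * 0.5790342002 = -1.9947192865
Theta = -11.7930814832 + (2.0013887337) + (-1.9947192865) = -11.786412

Answer: Theta = -11.786412


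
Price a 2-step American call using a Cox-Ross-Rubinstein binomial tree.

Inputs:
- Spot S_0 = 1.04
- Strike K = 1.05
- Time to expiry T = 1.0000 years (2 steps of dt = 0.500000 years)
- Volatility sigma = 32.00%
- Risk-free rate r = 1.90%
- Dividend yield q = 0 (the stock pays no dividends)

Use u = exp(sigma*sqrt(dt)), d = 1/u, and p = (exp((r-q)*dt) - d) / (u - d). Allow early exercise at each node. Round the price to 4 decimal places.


Answer: Price = V(0,0) = 0.1239

Derivation:
dt = T/N = 0.500000
u = exp(sigma*sqrt(dt)) = 1.253919; d = 1/u = 0.797499
p = (exp((r-q)*dt) - d) / (u - d) = 0.464585
Discount per step: exp(-r*dt) = 0.990545
Stock lattice S(k, i) with i counting down-moves:
  k=0: S(0,0) = 1.0400
  k=1: S(1,0) = 1.3041; S(1,1) = 0.8294
  k=2: S(2,0) = 1.6352; S(2,1) = 1.0400; S(2,2) = 0.6614
Terminal payoffs V(N, i) = max(S_T - K, 0):
  V(2,0) = 0.585206; V(2,1) = 0.000000; V(2,2) = 0.000000
Backward induction: V(k, i) = exp(-r*dt) * [p * V(k+1, i) + (1-p) * V(k+1, i+1)]; then take max(V_cont, immediate exercise) for American.
  V(1,0) = exp(-r*dt) * [p*0.585206 + (1-p)*0.000000] = 0.269307; exercise = 0.254076; V(1,0) = max -> 0.269307
  V(1,1) = exp(-r*dt) * [p*0.000000 + (1-p)*0.000000] = 0.000000; exercise = 0.000000; V(1,1) = max -> 0.000000
  V(0,0) = exp(-r*dt) * [p*0.269307 + (1-p)*0.000000] = 0.123933; exercise = 0.000000; V(0,0) = max -> 0.123933


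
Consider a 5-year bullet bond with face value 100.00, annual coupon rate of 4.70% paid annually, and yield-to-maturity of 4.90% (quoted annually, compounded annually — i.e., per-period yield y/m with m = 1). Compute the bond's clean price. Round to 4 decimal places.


Coupon per period c = face * coupon_rate / m = 4.700000
Periods per year m = 1; per-period yield y/m = 0.049000
Number of cashflows N = 5
Cashflows (t years, CF_t, discount factor 1/(1+y/m)^(m*t), PV):
  t = 1.0000: CF_t = 4.700000, DF = 0.953289, PV = 4.480458
  t = 2.0000: CF_t = 4.700000, DF = 0.908760, PV = 4.271170
  t = 3.0000: CF_t = 4.700000, DF = 0.866310, PV = 4.071659
  t = 4.0000: CF_t = 4.700000, DF = 0.825844, PV = 3.881467
  t = 5.0000: CF_t = 104.700000, DF = 0.787268, PV = 82.426952
Price P = sum_t PV_t = 99.131706

Answer: Price = 99.1317


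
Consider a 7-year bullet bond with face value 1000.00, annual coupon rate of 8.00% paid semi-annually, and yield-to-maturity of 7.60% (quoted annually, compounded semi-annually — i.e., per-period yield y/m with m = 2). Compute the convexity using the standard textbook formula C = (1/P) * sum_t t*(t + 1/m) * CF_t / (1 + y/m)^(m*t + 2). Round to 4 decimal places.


Answer: Convexity = 35.1572

Derivation:
Coupon per period c = face * coupon_rate / m = 40.000000
Periods per year m = 2; per-period yield y/m = 0.038000
Number of cashflows N = 14
Cashflows (t years, CF_t, discount factor 1/(1+y/m)^(m*t), PV):
  t = 0.5000: CF_t = 40.000000, DF = 0.963391, PV = 38.535645
  t = 1.0000: CF_t = 40.000000, DF = 0.928122, PV = 37.124899
  t = 1.5000: CF_t = 40.000000, DF = 0.894145, PV = 35.765799
  t = 2.0000: CF_t = 40.000000, DF = 0.861411, PV = 34.456454
  t = 2.5000: CF_t = 40.000000, DF = 0.829876, PV = 33.195042
  t = 3.0000: CF_t = 40.000000, DF = 0.799495, PV = 31.979809
  t = 3.5000: CF_t = 40.000000, DF = 0.770227, PV = 30.809065
  t = 4.0000: CF_t = 40.000000, DF = 0.742030, PV = 29.681180
  t = 4.5000: CF_t = 40.000000, DF = 0.714865, PV = 28.594586
  t = 5.0000: CF_t = 40.000000, DF = 0.688694, PV = 27.547770
  t = 5.5000: CF_t = 40.000000, DF = 0.663482, PV = 26.539278
  t = 6.0000: CF_t = 40.000000, DF = 0.639193, PV = 25.567705
  t = 6.5000: CF_t = 40.000000, DF = 0.615793, PV = 24.631701
  t = 7.0000: CF_t = 1040.000000, DF = 0.593249, PV = 616.979011
Price P = sum_t PV_t = 1021.407945
Convexity numerator sum_t t*(t + 1/m) * CF_t / (1+y/m)^(m*t + 2):
  t = 0.5000: term = 17.882899
  t = 1.0000: term = 51.684681
  t = 1.5000: term = 99.585126
  t = 2.0000: term = 159.899047
  t = 2.5000: term = 231.067987
  t = 3.0000: term = 311.652390
  t = 3.5000: term = 400.324201
  t = 4.0000: term = 495.859869
  t = 4.5000: term = 597.133754
  t = 5.0000: term = 703.111891
  t = 5.5000: term = 812.846117
  t = 6.0000: term = 925.468517
  t = 6.5000: term = 1040.186194
  t = 7.0000: term = 30063.184801
Convexity = (1/P) * sum = 35909.887474 / 1021.407945 = 35.157243


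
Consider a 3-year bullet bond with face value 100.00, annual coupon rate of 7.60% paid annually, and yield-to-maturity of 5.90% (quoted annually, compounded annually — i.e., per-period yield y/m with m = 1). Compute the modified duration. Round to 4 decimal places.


Answer: Modified duration = 2.6420

Derivation:
Coupon per period c = face * coupon_rate / m = 7.600000
Periods per year m = 1; per-period yield y/m = 0.059000
Number of cashflows N = 3
Cashflows (t years, CF_t, discount factor 1/(1+y/m)^(m*t), PV):
  t = 1.0000: CF_t = 7.600000, DF = 0.944287, PV = 7.176582
  t = 2.0000: CF_t = 7.600000, DF = 0.891678, PV = 6.776753
  t = 3.0000: CF_t = 107.600000, DF = 0.842000, PV = 90.599206
Price P = sum_t PV_t = 104.552541
First compute Macaulay numerator sum_t t * PV_t:
  t * PV_t at t = 1.0000: 7.176582
  t * PV_t at t = 2.0000: 13.553506
  t * PV_t at t = 3.0000: 271.797618
Macaulay duration D = 292.527706 / 104.552541 = 2.797901
Modified duration = D / (1 + y/m) = 2.797901 / (1 + 0.059000) = 2.642022


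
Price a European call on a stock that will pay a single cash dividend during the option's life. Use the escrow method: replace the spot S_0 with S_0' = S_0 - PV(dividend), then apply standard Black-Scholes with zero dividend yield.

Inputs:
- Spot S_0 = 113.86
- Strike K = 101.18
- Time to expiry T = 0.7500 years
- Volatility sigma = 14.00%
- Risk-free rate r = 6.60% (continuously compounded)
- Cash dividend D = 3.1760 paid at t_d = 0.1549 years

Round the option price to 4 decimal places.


Answer: Price = 15.1975

Derivation:
PV(D) = D * exp(-r * t_d) = 3.1760 * 0.98982868 = 3.14369589
S_0' = S_0 - PV(D) = 113.8600 - 3.14369589 = 110.71630411
d1 = (ln(S_0'/K) + (r + sigma^2/2)*T) / (sigma*sqrt(T)) = 1.21177575
d2 = d1 - sigma*sqrt(T) = 1.09053220
exp(-rT) = 0.95170516
N(d1) = 0.88720088; N(d2) = 0.86226061
C = S_0' * N(d1) - K * exp(-rT) * N(d2) = 110.71630411 * 0.88720088 - 101.1800 * 0.95170516 * 0.86226061 = 15.1975


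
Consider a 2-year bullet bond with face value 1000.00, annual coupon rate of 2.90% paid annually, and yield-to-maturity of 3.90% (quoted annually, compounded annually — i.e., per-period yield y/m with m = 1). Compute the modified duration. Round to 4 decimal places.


Answer: Modified duration = 1.8975

Derivation:
Coupon per period c = face * coupon_rate / m = 29.000000
Periods per year m = 1; per-period yield y/m = 0.039000
Number of cashflows N = 2
Cashflows (t years, CF_t, discount factor 1/(1+y/m)^(m*t), PV):
  t = 1.0000: CF_t = 29.000000, DF = 0.962464, PV = 27.911453
  t = 2.0000: CF_t = 1029.000000, DF = 0.926337, PV = 953.200540
Price P = sum_t PV_t = 981.111993
First compute Macaulay numerator sum_t t * PV_t:
  t * PV_t at t = 1.0000: 27.911453
  t * PV_t at t = 2.0000: 1906.401080
Macaulay duration D = 1934.312533 / 981.111993 = 1.971551
Modified duration = D / (1 + y/m) = 1.971551 / (1 + 0.039000) = 1.897547


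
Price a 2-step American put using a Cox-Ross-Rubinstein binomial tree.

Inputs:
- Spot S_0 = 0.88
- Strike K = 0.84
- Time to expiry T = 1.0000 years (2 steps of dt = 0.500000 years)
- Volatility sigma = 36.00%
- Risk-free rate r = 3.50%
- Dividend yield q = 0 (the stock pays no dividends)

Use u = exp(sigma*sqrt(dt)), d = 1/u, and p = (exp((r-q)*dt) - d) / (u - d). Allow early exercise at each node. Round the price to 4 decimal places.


dt = T/N = 0.500000
u = exp(sigma*sqrt(dt)) = 1.289892; d = 1/u = 0.775259
p = (exp((r-q)*dt) - d) / (u - d) = 0.471006
Discount per step: exp(-r*dt) = 0.982652
Stock lattice S(k, i) with i counting down-moves:
  k=0: S(0,0) = 0.8800
  k=1: S(1,0) = 1.1351; S(1,1) = 0.6822
  k=2: S(2,0) = 1.4642; S(2,1) = 0.8800; S(2,2) = 0.5289
Terminal payoffs V(N, i) = max(K - S_T, 0):
  V(2,0) = 0.000000; V(2,1) = 0.000000; V(2,2) = 0.311097
Backward induction: V(k, i) = exp(-r*dt) * [p * V(k+1, i) + (1-p) * V(k+1, i+1)]; then take max(V_cont, immediate exercise) for American.
  V(1,0) = exp(-r*dt) * [p*0.000000 + (1-p)*0.000000] = 0.000000; exercise = 0.000000; V(1,0) = max -> 0.000000
  V(1,1) = exp(-r*dt) * [p*0.000000 + (1-p)*0.311097] = 0.161714; exercise = 0.157772; V(1,1) = max -> 0.161714
  V(0,0) = exp(-r*dt) * [p*0.000000 + (1-p)*0.161714] = 0.084062; exercise = 0.000000; V(0,0) = max -> 0.084062

Answer: Price = V(0,0) = 0.0841


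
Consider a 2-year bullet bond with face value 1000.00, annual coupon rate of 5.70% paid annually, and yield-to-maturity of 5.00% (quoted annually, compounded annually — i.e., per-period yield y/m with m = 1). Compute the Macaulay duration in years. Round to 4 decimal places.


Answer: Macaulay duration = 1.9464 years

Derivation:
Coupon per period c = face * coupon_rate / m = 57.000000
Periods per year m = 1; per-period yield y/m = 0.050000
Number of cashflows N = 2
Cashflows (t years, CF_t, discount factor 1/(1+y/m)^(m*t), PV):
  t = 1.0000: CF_t = 57.000000, DF = 0.952381, PV = 54.285714
  t = 2.0000: CF_t = 1057.000000, DF = 0.907029, PV = 958.730159
Price P = sum_t PV_t = 1013.015873
Macaulay numerator sum_t t * PV_t:
  t * PV_t at t = 1.0000: 54.285714
  t * PV_t at t = 2.0000: 1917.460317
Macaulay duration D = (sum_t t * PV_t) / P = 1971.746032 / 1013.015873 = 1.946412


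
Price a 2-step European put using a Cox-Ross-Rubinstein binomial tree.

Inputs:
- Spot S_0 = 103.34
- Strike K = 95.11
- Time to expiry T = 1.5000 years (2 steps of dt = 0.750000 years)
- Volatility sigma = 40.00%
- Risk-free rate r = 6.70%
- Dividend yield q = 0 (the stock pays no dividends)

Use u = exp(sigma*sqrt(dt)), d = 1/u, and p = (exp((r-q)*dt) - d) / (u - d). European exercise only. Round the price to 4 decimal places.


dt = T/N = 0.750000
u = exp(sigma*sqrt(dt)) = 1.413982; d = 1/u = 0.707222
p = (exp((r-q)*dt) - d) / (u - d) = 0.487169
Discount per step: exp(-r*dt) = 0.950992
Stock lattice S(k, i) with i counting down-moves:
  k=0: S(0,0) = 103.3400
  k=1: S(1,0) = 146.1209; S(1,1) = 73.0844
  k=2: S(2,0) = 206.6125; S(2,1) = 103.3400; S(2,2) = 51.6869
Terminal payoffs V(N, i) = max(K - S_T, 0):
  V(2,0) = 0.000000; V(2,1) = 0.000000; V(2,2) = 43.423109
Backward induction: V(k, i) = exp(-r*dt) * [p * V(k+1, i) + (1-p) * V(k+1, i+1)].
  V(1,0) = exp(-r*dt) * [p*0.000000 + (1-p)*0.000000] = 0.000000
  V(1,1) = exp(-r*dt) * [p*0.000000 + (1-p)*43.423109] = 21.177364
  V(0,0) = exp(-r*dt) * [p*0.000000 + (1-p)*21.177364] = 10.328159

Answer: Price = V(0,0) = 10.3282


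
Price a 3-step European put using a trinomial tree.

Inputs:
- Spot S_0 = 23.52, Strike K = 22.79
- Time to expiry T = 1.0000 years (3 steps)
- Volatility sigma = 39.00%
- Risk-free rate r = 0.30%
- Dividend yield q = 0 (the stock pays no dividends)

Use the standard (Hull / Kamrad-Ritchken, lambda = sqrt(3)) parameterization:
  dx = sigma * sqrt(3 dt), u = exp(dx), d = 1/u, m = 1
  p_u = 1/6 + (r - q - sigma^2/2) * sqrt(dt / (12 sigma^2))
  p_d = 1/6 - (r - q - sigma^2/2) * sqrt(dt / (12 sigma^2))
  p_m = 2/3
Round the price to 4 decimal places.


dt = T/N = 0.333333; dx = sigma*sqrt(3*dt) = 0.390000
u = exp(dx) = 1.476981; d = 1/u = 0.677057
p_u = 0.135449, p_m = 0.666667, p_d = 0.197885
Discount per step: exp(-r*dt) = 0.999000
Stock lattice S(k, j) with j the centered position index:
  k=0: S(0,+0) = 23.5200
  k=1: S(1,-1) = 15.9244; S(1,+0) = 23.5200; S(1,+1) = 34.7386
  k=2: S(2,-2) = 10.7817; S(2,-1) = 15.9244; S(2,+0) = 23.5200; S(2,+1) = 34.7386; S(2,+2) = 51.3082
  k=3: S(3,-3) = 7.2998; S(3,-2) = 10.7817; S(3,-1) = 15.9244; S(3,+0) = 23.5200; S(3,+1) = 34.7386; S(3,+2) = 51.3082; S(3,+3) = 75.7813
Terminal payoffs V(N, j) = max(K - S_T, 0):
  V(3,-3) = 15.490170; V(3,-2) = 12.008291; V(3,-1) = 6.865622; V(3,+0) = 0.000000; V(3,+1) = 0.000000; V(3,+2) = 0.000000; V(3,+3) = 0.000000
Backward induction: V(k, j) = exp(-r*dt) * [p_u * V(k+1, j+1) + p_m * V(k+1, j) + p_d * V(k+1, j-1)]
  V(2,-2) = exp(-r*dt) * [p_u*6.865622 + p_m*12.008291 + p_d*15.490170] = 11.988738
  V(2,-1) = exp(-r*dt) * [p_u*0.000000 + p_m*6.865622 + p_d*12.008291] = 6.946388
  V(2,+0) = exp(-r*dt) * [p_u*0.000000 + p_m*0.000000 + p_d*6.865622] = 1.357243
  V(2,+1) = exp(-r*dt) * [p_u*0.000000 + p_m*0.000000 + p_d*0.000000] = 0.000000
  V(2,+2) = exp(-r*dt) * [p_u*0.000000 + p_m*0.000000 + p_d*0.000000] = 0.000000
  V(1,-1) = exp(-r*dt) * [p_u*1.357243 + p_m*6.946388 + p_d*11.988738] = 7.179965
  V(1,+0) = exp(-r*dt) * [p_u*0.000000 + p_m*1.357243 + p_d*6.946388] = 2.277134
  V(1,+1) = exp(-r*dt) * [p_u*0.000000 + p_m*0.000000 + p_d*1.357243] = 0.268309
  V(0,+0) = exp(-r*dt) * [p_u*0.268309 + p_m*2.277134 + p_d*7.179965] = 2.972262

Answer: Price = V(0,0) = 2.9723


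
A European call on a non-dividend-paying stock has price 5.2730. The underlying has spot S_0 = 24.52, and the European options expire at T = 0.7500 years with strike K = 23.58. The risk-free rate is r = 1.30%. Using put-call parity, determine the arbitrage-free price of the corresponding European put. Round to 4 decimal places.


Answer: Put price = 4.1042

Derivation:
Put-call parity: C - P = S_0 * exp(-qT) - K * exp(-rT).
S_0 * exp(-qT) = 24.5200 * 1.00000000 = 24.52000000
K * exp(-rT) = 23.5800 * 0.99029738 = 23.35121215
P = C - S*exp(-qT) + K*exp(-rT)
P = 5.2730 - 24.52000000 + 23.35121215 = 4.1042


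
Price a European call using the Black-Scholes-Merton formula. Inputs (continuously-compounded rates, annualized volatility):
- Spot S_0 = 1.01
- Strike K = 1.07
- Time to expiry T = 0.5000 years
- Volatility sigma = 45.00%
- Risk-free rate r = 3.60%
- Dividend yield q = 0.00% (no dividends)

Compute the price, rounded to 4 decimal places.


Answer: Price = 0.1108

Derivation:
d1 = (ln(S/K) + (r - q + 0.5*sigma^2) * T) / (sigma * sqrt(T)) = 0.03430782
d2 = d1 - sigma * sqrt(T) = -0.28389023
exp(-rT) = 0.98216103; exp(-qT) = 1.00000000
C = S_0 * exp(-qT) * N(d1) - K * exp(-rT) * N(d2)
N(d1) = 0.51368416; N(d2) = 0.38824725
C = 1.0100 * 1.00000000 * 0.51368416 - 1.0700 * 0.98216103 * 0.38824725 = 0.1108


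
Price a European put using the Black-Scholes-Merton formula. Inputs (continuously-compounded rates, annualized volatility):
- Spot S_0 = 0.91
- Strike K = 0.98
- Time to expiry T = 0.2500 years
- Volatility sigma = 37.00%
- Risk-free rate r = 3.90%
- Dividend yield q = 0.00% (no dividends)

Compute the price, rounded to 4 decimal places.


Answer: Price = 0.1037

Derivation:
d1 = (ln(S/K) + (r - q + 0.5*sigma^2) * T) / (sigma * sqrt(T)) = -0.25538093
d2 = d1 - sigma * sqrt(T) = -0.44038093
exp(-rT) = 0.99029738; exp(-qT) = 1.00000000
P = K * exp(-rT) * N(-d2) - S_0 * exp(-qT) * N(-d1)
N(-d1) = 0.60078555; N(-d2) = 0.67016938
P = 0.9800 * 0.99029738 * 0.67016938 - 0.9100 * 1.00000000 * 0.60078555 = 0.1037


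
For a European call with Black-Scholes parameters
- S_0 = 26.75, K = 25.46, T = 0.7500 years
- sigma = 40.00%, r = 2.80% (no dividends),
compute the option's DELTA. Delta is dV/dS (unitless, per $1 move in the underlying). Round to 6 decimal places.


Answer: Delta = 0.646730

Derivation:
d1 = 0.3765070853; d2 = 0.0300969237
phi(d1) = 0.3716445747; exp(-qT) = 1.0000000000; exp(-rT) = 0.9792189646
N(d1) = 0.6467300255
Delta = exp(-qT) * N(d1) = 1.0000000000 * 0.6467300255 = 0.646730


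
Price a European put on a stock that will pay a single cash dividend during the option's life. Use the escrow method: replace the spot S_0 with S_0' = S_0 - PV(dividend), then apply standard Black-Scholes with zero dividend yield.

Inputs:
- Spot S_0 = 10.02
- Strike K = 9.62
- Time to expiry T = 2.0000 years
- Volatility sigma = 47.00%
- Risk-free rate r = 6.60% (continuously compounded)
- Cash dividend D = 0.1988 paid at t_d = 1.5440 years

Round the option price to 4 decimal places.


Answer: Price = 1.7352

Derivation:
PV(D) = D * exp(-r * t_d) = 0.1988 * 0.90311625 = 0.17953951
S_0' = S_0 - PV(D) = 10.0200 - 0.17953951 = 9.84046049
d1 = (ln(S_0'/K) + (r + sigma^2/2)*T) / (sigma*sqrt(T)) = 0.56502081
d2 = d1 - sigma*sqrt(T) = -0.09965956
exp(-rT) = 0.87634100
N(-d1) = 0.28602981; N(-d2) = 0.53969270
P = K * exp(-rT) * N(-d2) - S_0' * N(-d1) = 9.6200 * 0.87634100 * 0.53969270 - 9.84046049 * 0.28602981 = 1.7352


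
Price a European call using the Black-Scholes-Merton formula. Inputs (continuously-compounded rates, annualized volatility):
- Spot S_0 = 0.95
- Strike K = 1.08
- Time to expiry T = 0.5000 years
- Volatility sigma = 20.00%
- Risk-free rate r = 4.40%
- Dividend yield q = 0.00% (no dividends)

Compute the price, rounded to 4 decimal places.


Answer: Price = 0.0185

Derivation:
d1 = (ln(S/K) + (r - q + 0.5*sigma^2) * T) / (sigma * sqrt(T)) = -0.68062093
d2 = d1 - sigma * sqrt(T) = -0.82204229
exp(-rT) = 0.97824024; exp(-qT) = 1.00000000
C = S_0 * exp(-qT) * N(d1) - K * exp(-rT) * N(d2)
N(d1) = 0.24805569; N(d2) = 0.20552641
C = 0.9500 * 1.00000000 * 0.24805569 - 1.0800 * 0.97824024 * 0.20552641 = 0.0185


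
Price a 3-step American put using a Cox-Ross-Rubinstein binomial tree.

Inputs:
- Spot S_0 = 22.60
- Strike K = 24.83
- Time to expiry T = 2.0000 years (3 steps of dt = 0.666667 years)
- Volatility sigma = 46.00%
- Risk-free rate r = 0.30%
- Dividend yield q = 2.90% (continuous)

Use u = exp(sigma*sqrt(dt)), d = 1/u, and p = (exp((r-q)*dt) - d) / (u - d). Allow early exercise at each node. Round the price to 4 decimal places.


Answer: Price = V(0,0) = 8.0923

Derivation:
dt = T/N = 0.666667
u = exp(sigma*sqrt(dt)) = 1.455848; d = 1/u = 0.686885
p = (exp((r-q)*dt) - d) / (u - d) = 0.384844
Discount per step: exp(-r*dt) = 0.998002
Stock lattice S(k, i) with i counting down-moves:
  k=0: S(0,0) = 22.6000
  k=1: S(1,0) = 32.9022; S(1,1) = 15.5236
  k=2: S(2,0) = 47.9005; S(2,1) = 22.6000; S(2,2) = 10.6629
  k=3: S(3,0) = 69.7359; S(3,1) = 32.9022; S(3,2) = 15.5236; S(3,3) = 7.3242
Terminal payoffs V(N, i) = max(K - S_T, 0):
  V(3,0) = 0.000000; V(3,1) = 0.000000; V(3,2) = 9.306399; V(3,3) = 17.505795
Backward induction: V(k, i) = exp(-r*dt) * [p * V(k+1, i) + (1-p) * V(k+1, i+1)]; then take max(V_cont, immediate exercise) for American.
  V(2,0) = exp(-r*dt) * [p*0.000000 + (1-p)*0.000000] = 0.000000; exercise = 0.000000; V(2,0) = max -> 0.000000
  V(2,1) = exp(-r*dt) * [p*0.000000 + (1-p)*9.306399] = 5.713445; exercise = 2.230000; V(2,1) = max -> 5.713445
  V(2,2) = exp(-r*dt) * [p*9.306399 + (1-p)*17.505795] = 14.321632; exercise = 14.167072; V(2,2) = max -> 14.321632
  V(1,0) = exp(-r*dt) * [p*0.000000 + (1-p)*5.713445] = 3.507636; exercise = 0.000000; V(1,0) = max -> 3.507636
  V(1,1) = exp(-r*dt) * [p*5.713445 + (1-p)*14.321632] = 10.986824; exercise = 9.306399; V(1,1) = max -> 10.986824
  V(0,0) = exp(-r*dt) * [p*3.507636 + (1-p)*10.986824] = 8.092299; exercise = 2.230000; V(0,0) = max -> 8.092299


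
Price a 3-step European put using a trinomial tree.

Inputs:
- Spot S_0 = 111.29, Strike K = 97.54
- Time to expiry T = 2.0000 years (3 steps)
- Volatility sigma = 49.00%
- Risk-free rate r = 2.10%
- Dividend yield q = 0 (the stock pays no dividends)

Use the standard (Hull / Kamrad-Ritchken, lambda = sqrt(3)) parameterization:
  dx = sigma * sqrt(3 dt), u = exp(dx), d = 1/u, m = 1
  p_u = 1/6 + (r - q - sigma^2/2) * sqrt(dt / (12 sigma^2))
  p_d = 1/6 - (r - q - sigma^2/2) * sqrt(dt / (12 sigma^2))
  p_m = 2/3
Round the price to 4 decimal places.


Answer: Price = V(0,0) = 19.0641

Derivation:
dt = T/N = 0.666667; dx = sigma*sqrt(3*dt) = 0.692965
u = exp(dx) = 1.999635; d = 1/u = 0.500091
p_u = 0.119021, p_m = 0.666667, p_d = 0.214312
Discount per step: exp(-r*dt) = 0.986098
Stock lattice S(k, j) with j the centered position index:
  k=0: S(0,+0) = 111.2900
  k=1: S(1,-1) = 55.6552; S(1,+0) = 111.2900; S(1,+1) = 222.5394
  k=2: S(2,-2) = 27.8327; S(2,-1) = 55.6552; S(2,+0) = 111.2900; S(2,+1) = 222.5394; S(2,+2) = 444.9975
  k=3: S(3,-3) = 13.9189; S(3,-2) = 27.8327; S(3,-1) = 55.6552; S(3,+0) = 111.2900; S(3,+1) = 222.5394; S(3,+2) = 444.9975; S(3,+3) = 889.8326
Terminal payoffs V(N, j) = max(K - S_T, 0):
  V(3,-3) = 83.621130; V(3,-2) = 69.707341; V(3,-1) = 41.884842; V(3,+0) = 0.000000; V(3,+1) = 0.000000; V(3,+2) = 0.000000; V(3,+3) = 0.000000
Backward induction: V(k, j) = exp(-r*dt) * [p_u * V(k+1, j+1) + p_m * V(k+1, j) + p_d * V(k+1, j-1)]
  V(2,-2) = exp(-r*dt) * [p_u*41.884842 + p_m*69.707341 + p_d*83.621130] = 68.413249
  V(2,-1) = exp(-r*dt) * [p_u*0.000000 + p_m*41.884842 + p_d*69.707341] = 42.266469
  V(2,+0) = exp(-r*dt) * [p_u*0.000000 + p_m*0.000000 + p_d*41.884842] = 8.851638
  V(2,+1) = exp(-r*dt) * [p_u*0.000000 + p_m*0.000000 + p_d*0.000000] = 0.000000
  V(2,+2) = exp(-r*dt) * [p_u*0.000000 + p_m*0.000000 + p_d*0.000000] = 0.000000
  V(1,-1) = exp(-r*dt) * [p_u*8.851638 + p_m*42.266469 + p_d*68.413249] = 43.282752
  V(1,+0) = exp(-r*dt) * [p_u*0.000000 + p_m*8.851638 + p_d*42.266469] = 14.751341
  V(1,+1) = exp(-r*dt) * [p_u*0.000000 + p_m*0.000000 + p_d*8.851638] = 1.870641
  V(0,+0) = exp(-r*dt) * [p_u*1.870641 + p_m*14.751341 + p_d*43.282752] = 19.064120


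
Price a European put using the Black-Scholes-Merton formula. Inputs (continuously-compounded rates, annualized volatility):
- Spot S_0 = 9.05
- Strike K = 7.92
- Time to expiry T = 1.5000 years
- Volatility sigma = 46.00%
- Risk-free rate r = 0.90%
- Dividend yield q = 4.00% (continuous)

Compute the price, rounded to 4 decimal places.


d1 = (ln(S/K) + (r - q + 0.5*sigma^2) * T) / (sigma * sqrt(T)) = 0.43589123
d2 = d1 - sigma * sqrt(T) = -0.12749141
exp(-rT) = 0.98659072; exp(-qT) = 0.94176453
P = K * exp(-rT) * N(-d2) - S_0 * exp(-qT) * N(-d1)
N(-d1) = 0.33145782; N(-d2) = 0.55072426
P = 7.9200 * 0.98659072 * 0.55072426 - 9.0500 * 0.94176453 * 0.33145782 = 1.4782

Answer: Price = 1.4782


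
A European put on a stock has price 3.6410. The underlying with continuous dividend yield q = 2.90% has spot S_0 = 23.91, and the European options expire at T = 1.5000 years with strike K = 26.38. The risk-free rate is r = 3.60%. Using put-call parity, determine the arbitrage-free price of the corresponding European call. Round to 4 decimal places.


Put-call parity: C - P = S_0 * exp(-qT) - K * exp(-rT).
S_0 * exp(-qT) = 23.9100 * 0.95743255 = 22.89221237
K * exp(-rT) = 26.3800 * 0.94743211 = 24.99325897
C = P + S*exp(-qT) - K*exp(-rT)
C = 3.6410 + 22.89221237 - 24.99325897 = 1.5400

Answer: Call price = 1.5400


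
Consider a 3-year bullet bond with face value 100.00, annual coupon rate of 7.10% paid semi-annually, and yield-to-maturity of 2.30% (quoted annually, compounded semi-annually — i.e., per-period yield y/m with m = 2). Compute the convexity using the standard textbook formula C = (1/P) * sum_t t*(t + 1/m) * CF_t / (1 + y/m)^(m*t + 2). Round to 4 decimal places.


Answer: Convexity = 9.2258

Derivation:
Coupon per period c = face * coupon_rate / m = 3.550000
Periods per year m = 2; per-period yield y/m = 0.011500
Number of cashflows N = 6
Cashflows (t years, CF_t, discount factor 1/(1+y/m)^(m*t), PV):
  t = 0.5000: CF_t = 3.550000, DF = 0.988631, PV = 3.509639
  t = 1.0000: CF_t = 3.550000, DF = 0.977391, PV = 3.469737
  t = 1.5000: CF_t = 3.550000, DF = 0.966279, PV = 3.430289
  t = 2.0000: CF_t = 3.550000, DF = 0.955293, PV = 3.391289
  t = 2.5000: CF_t = 3.550000, DF = 0.944432, PV = 3.352733
  t = 3.0000: CF_t = 103.550000, DF = 0.933694, PV = 96.684038
Price P = sum_t PV_t = 113.837725
Convexity numerator sum_t t*(t + 1/m) * CF_t / (1+y/m)^(m*t + 2):
  t = 0.5000: term = 1.715144
  t = 1.0000: term = 5.086934
  t = 1.5000: term = 10.058198
  t = 2.0000: term = 16.573073
  t = 2.5000: term = 24.576974
  t = 3.0000: term = 992.229890
Convexity = (1/P) * sum = 1050.240212 / 113.837725 = 9.225766


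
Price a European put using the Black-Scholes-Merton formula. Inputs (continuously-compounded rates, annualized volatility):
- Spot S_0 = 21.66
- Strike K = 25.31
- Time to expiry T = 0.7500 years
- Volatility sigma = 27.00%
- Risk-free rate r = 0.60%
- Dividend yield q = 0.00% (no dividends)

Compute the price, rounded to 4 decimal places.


d1 = (ln(S/K) + (r - q + 0.5*sigma^2) * T) / (sigma * sqrt(T)) = -0.52985715
d2 = d1 - sigma * sqrt(T) = -0.76368401
exp(-rT) = 0.99551011; exp(-qT) = 1.00000000
P = K * exp(-rT) * N(-d2) - S_0 * exp(-qT) * N(-d1)
N(-d1) = 0.70189451; N(-d2) = 0.77747221
P = 25.3100 * 0.99551011 * 0.77747221 - 21.6600 * 1.00000000 * 0.70189451 = 4.3864

Answer: Price = 4.3864


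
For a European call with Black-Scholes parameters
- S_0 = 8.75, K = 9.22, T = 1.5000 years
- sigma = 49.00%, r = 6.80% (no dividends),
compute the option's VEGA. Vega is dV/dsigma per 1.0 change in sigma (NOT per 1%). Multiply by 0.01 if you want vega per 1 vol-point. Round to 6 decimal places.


Answer: Vega = 3.973166

Derivation:
d1 = 0.3828430207; d2 = -0.2172819663
phi(d1) = 0.3707516222; exp(-qT) = 1.0000000000; exp(-rT) = 0.9030295517
Vega = S * exp(-qT) * phi(d1) * sqrt(T) = 8.7500 * 1.0000000000 * 0.3707516222 * 1.2247448714 = 3.973166


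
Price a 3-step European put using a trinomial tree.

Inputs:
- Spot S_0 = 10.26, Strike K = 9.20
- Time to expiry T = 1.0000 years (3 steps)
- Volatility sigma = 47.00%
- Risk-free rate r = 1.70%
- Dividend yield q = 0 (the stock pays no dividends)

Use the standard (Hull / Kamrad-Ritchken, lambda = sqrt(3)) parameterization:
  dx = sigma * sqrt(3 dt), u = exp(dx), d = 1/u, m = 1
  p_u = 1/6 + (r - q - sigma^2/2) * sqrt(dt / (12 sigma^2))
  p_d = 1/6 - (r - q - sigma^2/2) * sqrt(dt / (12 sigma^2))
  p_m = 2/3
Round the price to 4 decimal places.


Answer: Price = V(0,0) = 1.2340

Derivation:
dt = T/N = 0.333333; dx = sigma*sqrt(3*dt) = 0.470000
u = exp(dx) = 1.599994; d = 1/u = 0.625002
p_u = 0.133528, p_m = 0.666667, p_d = 0.199805
Discount per step: exp(-r*dt) = 0.994349
Stock lattice S(k, j) with j the centered position index:
  k=0: S(0,+0) = 10.2600
  k=1: S(1,-1) = 6.4125; S(1,+0) = 10.2600; S(1,+1) = 16.4159
  k=2: S(2,-2) = 4.0078; S(2,-1) = 6.4125; S(2,+0) = 10.2600; S(2,+1) = 16.4159; S(2,+2) = 26.2654
  k=3: S(3,-3) = 2.5049; S(3,-2) = 4.0078; S(3,-1) = 6.4125; S(3,+0) = 10.2600; S(3,+1) = 16.4159; S(3,+2) = 26.2654; S(3,+3) = 42.0245
Terminal payoffs V(N, j) = max(K - S_T, 0):
  V(3,-3) = 6.695090; V(3,-2) = 5.192158; V(3,-1) = 2.787477; V(3,+0) = 0.000000; V(3,+1) = 0.000000; V(3,+2) = 0.000000; V(3,+3) = 0.000000
Backward induction: V(k, j) = exp(-r*dt) * [p_u * V(k+1, j+1) + p_m * V(k+1, j) + p_d * V(k+1, j-1)]
  V(2,-2) = exp(-r*dt) * [p_u*2.787477 + p_m*5.192158 + p_d*6.695090] = 5.142137
  V(2,-1) = exp(-r*dt) * [p_u*0.000000 + p_m*2.787477 + p_d*5.192158] = 2.879374
  V(2,+0) = exp(-r*dt) * [p_u*0.000000 + p_m*0.000000 + p_d*2.787477] = 0.553805
  V(2,+1) = exp(-r*dt) * [p_u*0.000000 + p_m*0.000000 + p_d*0.000000] = 0.000000
  V(2,+2) = exp(-r*dt) * [p_u*0.000000 + p_m*0.000000 + p_d*0.000000] = 0.000000
  V(1,-1) = exp(-r*dt) * [p_u*0.553805 + p_m*2.879374 + p_d*5.142137] = 3.003885
  V(1,+0) = exp(-r*dt) * [p_u*0.000000 + p_m*0.553805 + p_d*2.879374] = 0.939179
  V(1,+1) = exp(-r*dt) * [p_u*0.000000 + p_m*0.000000 + p_d*0.553805] = 0.110028
  V(0,+0) = exp(-r*dt) * [p_u*0.110028 + p_m*0.939179 + p_d*3.003885] = 1.233990


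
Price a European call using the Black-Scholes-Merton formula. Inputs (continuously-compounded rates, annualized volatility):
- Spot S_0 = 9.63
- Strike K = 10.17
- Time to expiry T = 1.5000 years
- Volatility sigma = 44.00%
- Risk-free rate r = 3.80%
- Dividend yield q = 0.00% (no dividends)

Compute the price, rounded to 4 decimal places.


d1 = (ln(S/K) + (r - q + 0.5*sigma^2) * T) / (sigma * sqrt(T)) = 0.27397360
d2 = d1 - sigma * sqrt(T) = -0.26491414
exp(-rT) = 0.94459407; exp(-qT) = 1.00000000
C = S_0 * exp(-qT) * N(d1) - K * exp(-rT) * N(d2)
N(d1) = 0.60794755; N(d2) = 0.39553780
C = 9.6300 * 1.00000000 * 0.60794755 - 10.1700 * 0.94459407 * 0.39553780 = 2.0548

Answer: Price = 2.0548


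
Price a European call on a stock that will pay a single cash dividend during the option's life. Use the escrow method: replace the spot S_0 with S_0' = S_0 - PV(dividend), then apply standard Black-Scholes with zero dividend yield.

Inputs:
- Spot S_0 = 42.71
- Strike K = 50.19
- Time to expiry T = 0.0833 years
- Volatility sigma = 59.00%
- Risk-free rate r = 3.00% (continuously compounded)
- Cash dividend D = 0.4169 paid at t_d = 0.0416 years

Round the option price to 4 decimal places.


Answer: Price = 0.6631

Derivation:
PV(D) = D * exp(-r * t_d) = 0.4169 * 0.99875278 = 0.41638003
S_0' = S_0 - PV(D) = 42.7100 - 0.41638003 = 42.29361997
d1 = (ln(S_0'/K) + (r + sigma^2/2)*T) / (sigma*sqrt(T)) = -0.90544006
d2 = d1 - sigma*sqrt(T) = -1.07572432
exp(-rT) = 0.99750412
N(d1) = 0.18261615; N(d2) = 0.14102528
C = S_0' * N(d1) - K * exp(-rT) * N(d2) = 42.29361997 * 0.18261615 - 50.1900 * 0.99750412 * 0.14102528 = 0.6631


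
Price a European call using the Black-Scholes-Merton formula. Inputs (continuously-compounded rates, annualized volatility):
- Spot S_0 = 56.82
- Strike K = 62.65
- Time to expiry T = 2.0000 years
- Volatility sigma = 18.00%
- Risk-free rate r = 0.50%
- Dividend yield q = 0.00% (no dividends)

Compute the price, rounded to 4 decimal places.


d1 = (ln(S/K) + (r - q + 0.5*sigma^2) * T) / (sigma * sqrt(T)) = -0.21714191
d2 = d1 - sigma * sqrt(T) = -0.47170035
exp(-rT) = 0.99004983; exp(-qT) = 1.00000000
C = S_0 * exp(-qT) * N(d1) - K * exp(-rT) * N(d2)
N(d1) = 0.41404888; N(d2) = 0.31857034
C = 56.8200 * 1.00000000 * 0.41404888 - 62.6500 * 0.99004983 * 0.31857034 = 3.7664

Answer: Price = 3.7664


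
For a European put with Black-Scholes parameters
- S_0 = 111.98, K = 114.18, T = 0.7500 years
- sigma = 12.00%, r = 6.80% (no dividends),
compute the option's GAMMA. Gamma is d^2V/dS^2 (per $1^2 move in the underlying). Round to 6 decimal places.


d1 = 0.3554950892; d2 = 0.2515720408
phi(d1) = 0.3745136933; exp(-qT) = 1.0000000000; exp(-rT) = 0.9502786705
Gamma = exp(-qT) * phi(d1) / (S * sigma * sqrt(T)) = 1.0000000000 * 0.3745136933 / (111.9800 * 0.1200 * 0.8660254038) = 0.032182

Answer: Gamma = 0.032182


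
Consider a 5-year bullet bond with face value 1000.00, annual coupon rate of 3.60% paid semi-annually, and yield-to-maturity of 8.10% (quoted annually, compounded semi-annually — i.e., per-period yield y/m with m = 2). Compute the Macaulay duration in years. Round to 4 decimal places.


Answer: Macaulay duration = 4.5703 years

Derivation:
Coupon per period c = face * coupon_rate / m = 18.000000
Periods per year m = 2; per-period yield y/m = 0.040500
Number of cashflows N = 10
Cashflows (t years, CF_t, discount factor 1/(1+y/m)^(m*t), PV):
  t = 0.5000: CF_t = 18.000000, DF = 0.961076, PV = 17.299375
  t = 1.0000: CF_t = 18.000000, DF = 0.923668, PV = 16.626021
  t = 1.5000: CF_t = 18.000000, DF = 0.887715, PV = 15.978877
  t = 2.0000: CF_t = 18.000000, DF = 0.853162, PV = 15.356922
  t = 2.5000: CF_t = 18.000000, DF = 0.819954, PV = 14.759175
  t = 3.0000: CF_t = 18.000000, DF = 0.788039, PV = 14.184695
  t = 3.5000: CF_t = 18.000000, DF = 0.757365, PV = 13.632576
  t = 4.0000: CF_t = 18.000000, DF = 0.727886, PV = 13.101947
  t = 4.5000: CF_t = 18.000000, DF = 0.699554, PV = 12.591972
  t = 5.0000: CF_t = 1018.000000, DF = 0.672325, PV = 684.426683
Price P = sum_t PV_t = 817.958242
Macaulay numerator sum_t t * PV_t:
  t * PV_t at t = 0.5000: 8.649688
  t * PV_t at t = 1.0000: 16.626021
  t * PV_t at t = 1.5000: 23.968315
  t * PV_t at t = 2.0000: 30.713843
  t * PV_t at t = 2.5000: 36.897938
  t * PV_t at t = 3.0000: 42.554085
  t * PV_t at t = 3.5000: 47.714014
  t * PV_t at t = 4.0000: 52.407787
  t * PV_t at t = 4.5000: 56.663873
  t * PV_t at t = 5.0000: 3422.133415
Macaulay duration D = (sum_t t * PV_t) / P = 3738.328979 / 817.958242 = 4.570318


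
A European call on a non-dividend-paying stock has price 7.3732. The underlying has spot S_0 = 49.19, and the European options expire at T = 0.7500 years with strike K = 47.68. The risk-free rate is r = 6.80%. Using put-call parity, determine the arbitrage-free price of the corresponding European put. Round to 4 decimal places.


Answer: Put price = 3.4925

Derivation:
Put-call parity: C - P = S_0 * exp(-qT) - K * exp(-rT).
S_0 * exp(-qT) = 49.1900 * 1.00000000 = 49.19000000
K * exp(-rT) = 47.6800 * 0.95027867 = 45.30928701
P = C - S*exp(-qT) + K*exp(-rT)
P = 7.3732 - 49.19000000 + 45.30928701 = 3.4925


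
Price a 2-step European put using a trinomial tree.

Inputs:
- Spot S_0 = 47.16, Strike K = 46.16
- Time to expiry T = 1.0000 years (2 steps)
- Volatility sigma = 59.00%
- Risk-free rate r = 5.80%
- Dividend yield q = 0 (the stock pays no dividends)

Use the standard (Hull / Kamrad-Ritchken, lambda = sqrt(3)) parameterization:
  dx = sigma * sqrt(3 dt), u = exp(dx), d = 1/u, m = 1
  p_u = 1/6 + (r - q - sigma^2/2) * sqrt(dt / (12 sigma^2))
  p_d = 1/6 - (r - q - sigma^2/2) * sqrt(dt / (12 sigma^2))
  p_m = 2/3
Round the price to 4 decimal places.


Answer: Price = V(0,0) = 7.4683

Derivation:
dt = T/N = 0.500000; dx = sigma*sqrt(3*dt) = 0.722599
u = exp(dx) = 2.059781; d = 1/u = 0.485489
p_u = 0.126516, p_m = 0.666667, p_d = 0.206817
Discount per step: exp(-r*dt) = 0.971416
Stock lattice S(k, j) with j the centered position index:
  k=0: S(0,+0) = 47.1600
  k=1: S(1,-1) = 22.8956; S(1,+0) = 47.1600; S(1,+1) = 97.1393
  k=2: S(2,-2) = 11.1156; S(2,-1) = 22.8956; S(2,+0) = 47.1600; S(2,+1) = 97.1393; S(2,+2) = 200.0855
Terminal payoffs V(N, j) = max(K - S_T, 0):
  V(2,-2) = 35.044427; V(2,-1) = 23.264358; V(2,+0) = 0.000000; V(2,+1) = 0.000000; V(2,+2) = 0.000000
Backward induction: V(k, j) = exp(-r*dt) * [p_u * V(k+1, j+1) + p_m * V(k+1, j) + p_d * V(k+1, j-1)]
  V(1,-1) = exp(-r*dt) * [p_u*0.000000 + p_m*23.264358 + p_d*35.044427] = 22.106864
  V(1,+0) = exp(-r*dt) * [p_u*0.000000 + p_m*0.000000 + p_d*23.264358] = 4.673933
  V(1,+1) = exp(-r*dt) * [p_u*0.000000 + p_m*0.000000 + p_d*0.000000] = 0.000000
  V(0,+0) = exp(-r*dt) * [p_u*0.000000 + p_m*4.673933 + p_d*22.106864] = 7.468276
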